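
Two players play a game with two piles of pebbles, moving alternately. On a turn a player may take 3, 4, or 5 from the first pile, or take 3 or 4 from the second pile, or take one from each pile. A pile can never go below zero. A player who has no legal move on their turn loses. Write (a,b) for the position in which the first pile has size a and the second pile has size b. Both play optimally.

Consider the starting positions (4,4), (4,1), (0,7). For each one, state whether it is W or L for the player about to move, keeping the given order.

Build the W/L table. Terminal = L. A non-terminal position is W if it has a move to some L; otherwise it is L.
No move ever increases a pile, so every position that can arise here has a ≤ 4 and b ≤ 7; it is enough to label the cells with 0 ≤ a ≤ 4 and 0 ≤ b ≤ 7.
Every move lowers a or b (never raises either), so fill the grid row by row in increasing a, and left to right within a row: each cell's successors are then already labelled.
      b=0  b=1  b=2  b=3  b=4  b=5  b=6  b=7
a=0:    L    L    L    W    W    W    W    L
a=1:    L    W    W    W    W    L    L    L
a=2:    L    W    L    W    W    W    W    W
a=3:    W    W    W    W    L    L    L    W
a=4:    W    W    W    L    L    W    W    W
Cells with no legal move (terminal, hence L): (0,0), (0,1), (0,2), (1,0), (2,0).
The remaining L cells, each justified by listing all of its moves:
(0,7): moves to (0,4)(W), (0,3)(W); every one is W ⇒ L
(1,5): moves to (1,2)(W), (1,1)(W), (0,4)(W); every one is W ⇒ L
(1,6): moves to (1,3)(W), (1,2)(W), (0,5)(W); every one is W ⇒ L
(1,7): moves to (1,4)(W), (1,3)(W), (0,6)(W); every one is W ⇒ L
(2,2): the only move is to (1,1)(W), a W ⇒ L
(3,4): moves to (0,4)(W), (3,1)(W), (3,0)(W), (2,3)(W); every one is W ⇒ L
(3,5): moves to (0,5)(W), (3,2)(W), (3,1)(W), (2,4)(W); every one is W ⇒ L
(3,6): moves to (0,6)(W), (3,3)(W), (3,2)(W), (2,5)(W); every one is W ⇒ L
(4,3): moves to (1,3)(W), (0,3)(W), (4,0)(W), (3,2)(W); every one is W ⇒ L
(4,4): moves to (1,4)(W), (0,4)(W), (4,1)(W), (4,0)(W), (3,3)(W); every one is W ⇒ L
Every other cell has at least one move into one of the L cells above, so it is W.
(4,4): one of the L cells justified above, so L
(4,1): the move to (0,1) reaches an L cell, so W
(0,7): one of the L cells justified above, so L

(4,4): L, (4,1): W, (0,7): L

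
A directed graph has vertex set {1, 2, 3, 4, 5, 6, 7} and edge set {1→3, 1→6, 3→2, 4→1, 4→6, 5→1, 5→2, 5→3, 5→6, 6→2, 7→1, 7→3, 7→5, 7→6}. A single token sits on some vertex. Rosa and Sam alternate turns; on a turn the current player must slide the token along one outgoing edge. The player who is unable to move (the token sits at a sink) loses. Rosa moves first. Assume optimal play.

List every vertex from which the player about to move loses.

1, 2

Positions with no move are L. A position that does have a move is losing for the player to move precisely when every available move leads to a winning position for the opponent. Fill in the labels:
Every edge goes from a vertex to one that appears earlier in the order 2, 6, 3, 1, 4, 5, 7, so processing vertices in that order labels each vertex after all of its successors.
2: no outgoing edge → L
6: can move to 2, which is L ⇒ W
3: can move to 2, which is L ⇒ W
1: moves to 3(W), 6(W); every one is W ⇒ L
4: can move to 1, which is L ⇒ W
5: can move to 1, which is L ⇒ W
7: can move to 1, which is L ⇒ W
Reading off the rows marked L gives the requested list; there are 2 such vertices.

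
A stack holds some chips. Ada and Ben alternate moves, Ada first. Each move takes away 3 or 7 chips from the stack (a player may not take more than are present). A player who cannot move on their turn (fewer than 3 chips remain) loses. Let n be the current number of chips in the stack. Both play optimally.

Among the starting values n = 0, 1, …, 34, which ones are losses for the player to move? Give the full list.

0, 1, 2, 6, 10, 11, 12, 16, 20, 21, 22, 26, 30, 31, 32

Positions with no move are L. A position that does have a move is losing for the player to move precisely when every available move leads to a winning position for the opponent. Fill in the labels:
n=0: no move → L
n=1: no move → L
n=2: no move → L
n=3: reaches L-position 0 → W
n=4: reaches L-position 1 → W
n=5: reaches L-position 2 → W
n=6: only reaches 3(W), which is W → L
n=7: reaches L-position 0 → W
n=8: reaches L-position 1 → W
n=9: reaches L-position 6 → W
n=10: only reaches 7(W), 3(W), all W → L
n=11: only reaches 8(W), 4(W), all W → L
n=12: only reaches 9(W), 5(W), all W → L
n=13: reaches L-position 10 → W
n=14: reaches L-position 11 → W
n=15: reaches L-position 12 → W
n=16: only reaches 13(W), 9(W), all W → L
n=17: reaches L-position 10 → W
n=18: reaches L-position 11 → W
n=19: reaches L-position 16 → W
n=20: only reaches 17(W), 13(W), all W → L
n=21: only reaches 18(W), 14(W), all W → L
n=22: only reaches 19(W), 15(W), all W → L
n=23: reaches L-position 20 → W
n=24: reaches L-position 21 → W
n=25: reaches L-position 22 → W
n=26: only reaches 23(W), 19(W), all W → L
n=27: reaches L-position 20 → W
n=28: reaches L-position 21 → W
n=29: reaches L-position 26 → W
n=30: only reaches 27(W), 23(W), all W → L
n=31: only reaches 28(W), 24(W), all W → L
n=32: only reaches 29(W), 25(W), all W → L
n=33: reaches L-position 30 → W
n=34: reaches L-position 31 → W
Reading off the rows marked L gives the requested list; there are 15 such values of n.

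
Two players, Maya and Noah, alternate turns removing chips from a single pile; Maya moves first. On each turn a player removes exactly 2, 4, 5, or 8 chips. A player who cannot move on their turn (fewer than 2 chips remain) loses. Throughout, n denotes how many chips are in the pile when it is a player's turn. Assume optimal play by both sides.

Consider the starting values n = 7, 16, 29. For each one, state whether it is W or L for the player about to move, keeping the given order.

7: L, 16: L, 29: W

Classify positions by backward induction: terminal positions (no move available) are L. From any other position, the mover wins iff some move reaches an L.
n=0: no move → L
n=1: no move → L
n=2: reaches L-position 0 → W
n=3: reaches L-position 1 → W
n=4: reaches L-position 0 → W
n=5: reaches L-position 1 → W
n=6: reaches L-position 1 → W
n=7: only reaches 5(W), 3(W), 2(W), all W → L
n=8: reaches L-position 0 → W
n=9: reaches L-position 7 → W
n=10: only reaches 8(W), 6(W), 5(W), 2(W), all W → L
n=11: reaches L-position 7 → W
n=12: reaches L-position 10 → W
n=13: only reaches 11(W), 9(W), 8(W), 5(W), all W → L
n=14: reaches L-position 10 → W
n=15: reaches L-position 13 → W
n=16: only reaches 14(W), 12(W), 11(W), 8(W), all W → L
n=17: reaches L-position 13 → W
n=18: reaches L-position 16 → W
n=19: only reaches 17(W), 15(W), 14(W), 11(W), all W → L
n=20: reaches L-position 16 → W
n=21: reaches L-position 19 → W
n=22: only reaches 20(W), 18(W), 17(W), 14(W), all W → L
n=23: reaches L-position 19 → W
n=24: reaches L-position 22 → W
n=25: only reaches 23(W), 21(W), 20(W), 17(W), all W → L
n=26: reaches L-position 22 → W
n=27: reaches L-position 25 → W
n=28: only reaches 26(W), 24(W), 23(W), 20(W), all W → L
n=29: reaches L-position 25 → W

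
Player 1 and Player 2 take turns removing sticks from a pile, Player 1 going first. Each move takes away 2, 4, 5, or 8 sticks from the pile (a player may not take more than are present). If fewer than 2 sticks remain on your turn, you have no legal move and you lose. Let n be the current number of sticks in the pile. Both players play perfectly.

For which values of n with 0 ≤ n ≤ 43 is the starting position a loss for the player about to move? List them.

Label each position W (a win for the player to move) or L (a loss). A position with no legal move is L; any other position is W exactly when some move reaches an L, and L when every move reaches a W.
n=0: no move → L
n=1: no move → L
n=2: can move to 0, which is L ⇒ W
n=3: can move to 1, which is L ⇒ W
n=4: can move to 0, which is L ⇒ W
n=5: can move to 1, which is L ⇒ W
n=6: can move to 1, which is L ⇒ W
n=7: moves to 5(W), 3(W), 2(W); every one is W ⇒ L
n=8: can move to 0, which is L ⇒ W
n=9: can move to 7, which is L ⇒ W
n=10: moves to 8(W), 6(W), 5(W), 2(W); every one is W ⇒ L
n=11: can move to 7, which is L ⇒ W
n=12: can move to 10, which is L ⇒ W
n=13: moves to 11(W), 9(W), 8(W), 5(W); every one is W ⇒ L
n=14: can move to 10, which is L ⇒ W
n=15: can move to 13, which is L ⇒ W
n=16: moves to 14(W), 12(W), 11(W), 8(W); every one is W ⇒ L
n=17: can move to 13, which is L ⇒ W
n=18: can move to 16, which is L ⇒ W
n=19: moves to 17(W), 15(W), 14(W), 11(W); every one is W ⇒ L
n=20: can move to 16, which is L ⇒ W
n=21: can move to 19, which is L ⇒ W
n=22: moves to 20(W), 18(W), 17(W), 14(W); every one is W ⇒ L
n=23: can move to 19, which is L ⇒ W
n=24: can move to 22, which is L ⇒ W
n=25: moves to 23(W), 21(W), 20(W), 17(W); every one is W ⇒ L
n=26: can move to 22, which is L ⇒ W
n=27: can move to 25, which is L ⇒ W
n=28: moves to 26(W), 24(W), 23(W), 20(W); every one is W ⇒ L
n=29: can move to 25, which is L ⇒ W
n=30: can move to 28, which is L ⇒ W
n=31: moves to 29(W), 27(W), 26(W), 23(W); every one is W ⇒ L
n=32: can move to 28, which is L ⇒ W
n=33: can move to 31, which is L ⇒ W
n=34: moves to 32(W), 30(W), 29(W), 26(W); every one is W ⇒ L
n=35: can move to 31, which is L ⇒ W
n=36: can move to 34, which is L ⇒ W
n=37: moves to 35(W), 33(W), 32(W), 29(W); every one is W ⇒ L
n=38: can move to 34, which is L ⇒ W
n=39: can move to 37, which is L ⇒ W
n=40: moves to 38(W), 36(W), 35(W), 32(W); every one is W ⇒ L
n=41: can move to 37, which is L ⇒ W
n=42: can move to 40, which is L ⇒ W
n=43: moves to 41(W), 39(W), 38(W), 35(W); every one is W ⇒ L
The losing starting values of n are exactly the entries labelled L in this table (15 of them).

0, 1, 7, 10, 13, 16, 19, 22, 25, 28, 31, 34, 37, 40, 43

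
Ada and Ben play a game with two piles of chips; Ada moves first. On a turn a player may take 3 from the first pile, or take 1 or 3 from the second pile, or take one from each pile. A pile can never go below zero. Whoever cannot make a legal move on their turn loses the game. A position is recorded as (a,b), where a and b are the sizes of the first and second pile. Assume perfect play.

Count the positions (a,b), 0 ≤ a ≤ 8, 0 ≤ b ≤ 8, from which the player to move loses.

34

Classify positions by backward induction: terminal positions (no move available) are L. From any other position, the mover wins iff some move reaches an L.
Every move lowers a or b (never raises either), so fill the grid row by row in increasing a, and left to right within a row: each cell's successors are then already labelled.
      b=0  b=1  b=2  b=3  b=4  b=5  b=6  b=7  b=8
a=0:    L    W    L    W    L    W    L    W    L
a=1:    L    W    L    W    L    W    L    W    L
a=2:    L    W    L    W    L    W    L    W    L
a=3:    W    W    W    W    W    W    W    W    W
a=4:    W    L    W    L    W    L    W    L    W
a=5:    W    L    W    L    W    L    W    L    W
a=6:    L    W    W    W    W    L    W    L    W
a=7:    L    W    L    W    L    W    W    W    W
a=8:    L    W    L    W    L    W    L    W    L
Cells with no legal move (terminal, hence L): (0,0), (1,0), (2,0).
The remaining L cells, each justified by listing all of its moves:
(0,2): →(0,1)(W) only, which is W, so L
(0,4): →(0,3)(W), (0,1)(W) — all W, so L
(0,6): →(0,5)(W), (0,3)(W) — all W, so L
(0,8): →(0,7)(W), (0,5)(W) — all W, so L
(1,2): →(1,1)(W), (0,1)(W) — all W, so L
(1,4): →(1,3)(W), (1,1)(W), (0,3)(W) — all W, so L
(1,6): →(1,5)(W), (1,3)(W), (0,5)(W) — all W, so L
(1,8): →(1,7)(W), (1,5)(W), (0,7)(W) — all W, so L
(2,2): →(2,1)(W), (1,1)(W) — all W, so L
(2,4): →(2,3)(W), (2,1)(W), (1,3)(W) — all W, so L
(2,6): →(2,5)(W), (2,3)(W), (1,5)(W) — all W, so L
(2,8): →(2,7)(W), (2,5)(W), (1,7)(W) — all W, so L
(4,1): →(1,1)(W), (4,0)(W), (3,0)(W) — all W, so L
(4,3): →(1,3)(W), (4,2)(W), (4,0)(W), (3,2)(W) — all W, so L
(4,5): →(1,5)(W), (4,4)(W), (4,2)(W), (3,4)(W) — all W, so L
(4,7): →(1,7)(W), (4,6)(W), (4,4)(W), (3,6)(W) — all W, so L
(5,1): →(2,1)(W), (5,0)(W), (4,0)(W) — all W, so L
(5,3): →(2,3)(W), (5,2)(W), (5,0)(W), (4,2)(W) — all W, so L
(5,5): →(2,5)(W), (5,4)(W), (5,2)(W), (4,4)(W) — all W, so L
(5,7): →(2,7)(W), (5,6)(W), (5,4)(W), (4,6)(W) — all W, so L
(6,0): →(3,0)(W) only, which is W, so L
(6,5): →(3,5)(W), (6,4)(W), (6,2)(W), (5,4)(W) — all W, so L
(6,7): →(3,7)(W), (6,6)(W), (6,4)(W), (5,6)(W) — all W, so L
(7,0): →(4,0)(W) only, which is W, so L
(7,2): →(4,2)(W), (7,1)(W), (6,1)(W) — all W, so L
(7,4): →(4,4)(W), (7,3)(W), (7,1)(W), (6,3)(W) — all W, so L
(8,0): →(5,0)(W) only, which is W, so L
(8,2): →(5,2)(W), (8,1)(W), (7,1)(W) — all W, so L
(8,4): →(5,4)(W), (8,3)(W), (8,1)(W), (7,3)(W) — all W, so L
(8,6): →(5,6)(W), (8,5)(W), (8,3)(W), (7,5)(W) — all W, so L
(8,8): →(5,8)(W), (8,7)(W), (8,5)(W), (7,7)(W) — all W, so L
Every other cell has at least one move into one of the L cells above, so it is W.
L cells per row: a=0: 5, a=1: 5, a=2: 5, a=3: 0, a=4: 4, a=5: 4, a=6: 3, a=7: 3, a=8: 5; total 34.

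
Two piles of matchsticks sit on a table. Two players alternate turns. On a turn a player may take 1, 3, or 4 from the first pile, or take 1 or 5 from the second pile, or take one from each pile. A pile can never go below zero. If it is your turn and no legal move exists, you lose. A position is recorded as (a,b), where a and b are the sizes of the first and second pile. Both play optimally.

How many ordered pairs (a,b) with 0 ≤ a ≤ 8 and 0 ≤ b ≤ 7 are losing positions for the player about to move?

Classify positions by backward induction: terminal positions (no move available) are L. From any other position, the mover wins iff some move reaches an L.
Every move lowers a or b (never raises either), so fill the grid row by row in increasing a, and left to right within a row: each cell's successors are then already labelled.
      b=0  b=1  b=2  b=3  b=4  b=5  b=6  b=7
a=0:    L    W    L    W    L    W    L    W
a=1:    W    W    W    W    W    W    W    W
a=2:    L    W    L    W    L    W    L    W
a=3:    W    W    W    W    W    W    W    W
a=4:    W    L    W    L    W    L    W    L
a=5:    W    W    W    W    W    W    W    W
a=6:    W    L    W    L    W    L    W    L
a=7:    L    W    W    W    W    W    W    W
a=8:    W    W    L    W    L    W    L    W
Cells with no legal move (terminal, hence L): (0,0).
The remaining L cells, each justified by listing all of its moves:
(0,2): only reaches (0,1)(W), which is W → L
(0,4): only reaches (0,3)(W), which is W → L
(0,6): only reaches (0,5)(W), (0,1)(W), all W → L
(2,0): only reaches (1,0)(W), which is W → L
(2,2): only reaches (1,2)(W), (2,1)(W), (1,1)(W), all W → L
(2,4): only reaches (1,4)(W), (2,3)(W), (1,3)(W), all W → L
(2,6): only reaches (1,6)(W), (2,5)(W), (2,1)(W), (1,5)(W), all W → L
(4,1): only reaches (3,1)(W), (1,1)(W), (0,1)(W), (4,0)(W), (3,0)(W), all W → L
(4,3): only reaches (3,3)(W), (1,3)(W), (0,3)(W), (4,2)(W), (3,2)(W), all W → L
(4,5): only reaches (3,5)(W), (1,5)(W), (0,5)(W), (4,4)(W), (4,0)(W), (3,4)(W), all W → L
(4,7): only reaches (3,7)(W), (1,7)(W), (0,7)(W), (4,6)(W), (4,2)(W), (3,6)(W), all W → L
(6,1): only reaches (5,1)(W), (3,1)(W), (2,1)(W), (6,0)(W), (5,0)(W), all W → L
(6,3): only reaches (5,3)(W), (3,3)(W), (2,3)(W), (6,2)(W), (5,2)(W), all W → L
(6,5): only reaches (5,5)(W), (3,5)(W), (2,5)(W), (6,4)(W), (6,0)(W), (5,4)(W), all W → L
(6,7): only reaches (5,7)(W), (3,7)(W), (2,7)(W), (6,6)(W), (6,2)(W), (5,6)(W), all W → L
(7,0): only reaches (6,0)(W), (4,0)(W), (3,0)(W), all W → L
(8,2): only reaches (7,2)(W), (5,2)(W), (4,2)(W), (8,1)(W), (7,1)(W), all W → L
(8,4): only reaches (7,4)(W), (5,4)(W), (4,4)(W), (8,3)(W), (7,3)(W), all W → L
(8,6): only reaches (7,6)(W), (5,6)(W), (4,6)(W), (8,5)(W), (8,1)(W), (7,5)(W), all W → L
Every other cell has at least one move into one of the L cells above, so it is W.
L cells per row: a=0: 4, a=1: 0, a=2: 4, a=3: 0, a=4: 4, a=5: 0, a=6: 4, a=7: 1, a=8: 3; total 20.

20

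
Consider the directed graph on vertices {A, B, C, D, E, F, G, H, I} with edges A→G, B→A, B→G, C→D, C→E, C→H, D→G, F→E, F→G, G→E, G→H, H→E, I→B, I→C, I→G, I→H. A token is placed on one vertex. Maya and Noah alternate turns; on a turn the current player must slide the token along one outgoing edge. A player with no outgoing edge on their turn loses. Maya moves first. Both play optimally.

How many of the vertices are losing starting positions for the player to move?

Work bottom-up. With no move the player to move loses. Otherwise the position is W if at least one move leads to an L position for the opponent, and L if every move leads to a W.
Every edge goes from a vertex to one that appears earlier in the order E, H, G, F, D, A, B, C, I, so processing vertices in that order labels each vertex after all of its successors.
E: no outgoing edge → L
H: W (go to E, an L position)
G: W (go to E, an L position)
F: W (go to E, an L position)
D: L (sole option G(W) is W)
A: L (sole option G(W) is W)
B: W (go to A, an L position)
C: W (go to D, an L position)
I: L (options C(W), B(W), G(W), H(W) are all W)
The L vertices are A, D, E, I; that is 4 in all.

4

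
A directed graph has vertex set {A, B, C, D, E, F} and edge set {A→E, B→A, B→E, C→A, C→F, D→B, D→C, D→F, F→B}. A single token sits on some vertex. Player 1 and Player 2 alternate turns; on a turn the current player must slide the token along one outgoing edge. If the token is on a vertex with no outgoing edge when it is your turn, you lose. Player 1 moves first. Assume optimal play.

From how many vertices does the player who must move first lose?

Build the W/L table. Terminal = L. A non-terminal position is W if it has a move to some L; otherwise it is L.
Every edge goes from a vertex to one that appears earlier in the order E, A, B, F, C, D, so processing vertices in that order labels each vertex after all of its successors.
E: no outgoing edge → L
A: →E(L), so W
B: →E(L), so W
F: →B(W) only, which is W, so L
C: →F(L), so W
D: →F(L), so W
The L vertices are E, F; that is 2 in all.

2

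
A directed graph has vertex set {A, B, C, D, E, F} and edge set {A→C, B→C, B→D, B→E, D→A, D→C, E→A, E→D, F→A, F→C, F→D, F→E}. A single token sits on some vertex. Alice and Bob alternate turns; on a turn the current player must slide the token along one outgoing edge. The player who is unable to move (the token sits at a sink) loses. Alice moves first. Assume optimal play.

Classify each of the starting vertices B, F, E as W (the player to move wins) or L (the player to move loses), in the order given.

Work bottom-up. With no move the player to move loses. Otherwise the position is W if at least one move leads to an L position for the opponent, and L if every move leads to a W.
Every edge goes from a vertex to one that appears earlier in the order C, A, D, E, F, B, so processing vertices in that order labels each vertex after all of its successors.
C: no outgoing edge → L
A: can move to C, which is L ⇒ W
D: can move to C, which is L ⇒ W
E: moves to D(W), A(W); every one is W ⇒ L
F: can move to E, which is L ⇒ W
B: can move to E, which is L ⇒ W

B: W, F: W, E: L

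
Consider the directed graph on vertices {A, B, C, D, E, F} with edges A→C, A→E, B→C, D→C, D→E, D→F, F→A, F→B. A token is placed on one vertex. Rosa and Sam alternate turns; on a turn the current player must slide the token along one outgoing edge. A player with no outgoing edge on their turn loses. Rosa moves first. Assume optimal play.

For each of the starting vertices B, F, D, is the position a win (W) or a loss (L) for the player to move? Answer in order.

Compute win/loss labels from the base case upward. A position with no move is L. Any other position is W if it can reach an L in one move, else L.
Every edge goes from a vertex to one that appears earlier in the order C, E, B, A, F, D, so processing vertices in that order labels each vertex after all of its successors.
C: no outgoing edge → L
E: no outgoing edge → L
B: reaches L-position C → W
A: reaches L-position E → W
F: only reaches A(W), B(W), all W → L
D: reaches L-position F → W

B: W, F: L, D: W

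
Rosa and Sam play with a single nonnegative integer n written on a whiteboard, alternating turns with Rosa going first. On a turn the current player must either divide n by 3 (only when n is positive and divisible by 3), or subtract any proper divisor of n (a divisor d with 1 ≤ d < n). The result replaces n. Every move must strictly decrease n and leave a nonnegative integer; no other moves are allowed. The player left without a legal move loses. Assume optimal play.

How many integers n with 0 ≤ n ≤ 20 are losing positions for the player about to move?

10

Compute win/loss labels from the base case upward. A position with no move is L. Any other position is W if it can reach an L in one move, else L.
n=0: no move → L
n=1: no move → L
n=2: W (go to 1, an L position)
n=3: W (go to 1, an L position)
n=4: L (options 2(W), 3(W) are all W)
n=5: W (go to 4, an L position)
n=6: W (go to 4, an L position)
n=7: L (sole option 6(W) is W)
n=8: W (go to 4, an L position)
n=9: L (options 3(W), 6(W), 8(W) are all W)
n=10: W (go to 9, an L position)
n=11: L (sole option 10(W) is W)
n=12: W (go to 4, an L position)
n=13: L (sole option 12(W) is W)
n=14: W (go to 7, an L position)
n=15: L (options 5(W), 10(W), 12(W), 14(W) are all W)
n=16: W (go to 15, an L position)
n=17: L (sole option 16(W) is W)
n=18: W (go to 9, an L position)
n=19: L (sole option 18(W) is W)
n=20: W (go to 15, an L position)
L entries with 0 ≤ n ≤ 20: n = 0, 1, 4, 7, 9, 11, 13, 15, 17, 19; that makes 10.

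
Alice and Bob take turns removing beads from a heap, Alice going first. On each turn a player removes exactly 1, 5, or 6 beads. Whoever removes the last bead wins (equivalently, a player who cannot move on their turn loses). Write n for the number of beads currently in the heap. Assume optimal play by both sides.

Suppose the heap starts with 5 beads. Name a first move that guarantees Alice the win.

Use the standard recursion: the mover loses at a terminal position; elsewhere, the mover wins exactly when some move hands the opponent an L position.
n=0: no move → L
n=1: can move to 0, which is L ⇒ W
n=2: the only move is to 1(W), a W ⇒ L
n=3: can move to 2, which is L ⇒ W
n=4: the only move is to 3(W), a W ⇒ L
n=5: can move to 4, which is L ⇒ W
From 5, the L positions reachable in one move are: 4, 0. Any move reaching one of these is winning.

Remove 1, leaving 4.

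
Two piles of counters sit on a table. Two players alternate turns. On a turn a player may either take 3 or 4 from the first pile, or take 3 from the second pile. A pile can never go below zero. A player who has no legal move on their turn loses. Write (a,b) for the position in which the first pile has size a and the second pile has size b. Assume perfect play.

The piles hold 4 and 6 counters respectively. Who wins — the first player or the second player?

The first player wins.

Classify positions by backward induction: terminal positions (no move available) are L. From any other position, the mover wins iff some move reaches an L.
No move ever increases a pile, so every position that can arise here has a ≤ 4 and b ≤ 6; it is enough to label the cells with 0 ≤ a ≤ 4 and 0 ≤ b ≤ 6.
Every move lowers a or b (never raises either), so fill the grid row by row in increasing a, and left to right within a row: each cell's successors are then already labelled.
      b=0  b=1  b=2  b=3  b=4  b=5  b=6
a=0:    L    L    L    W    W    W    L
a=1:    L    L    L    W    W    W    L
a=2:    L    L    L    W    W    W    L
a=3:    W    W    W    L    L    L    W
a=4:    W    W    W    L    L    L    W
Cells with no legal move (terminal, hence L): (0,0), (0,1), (0,2), (1,0), (1,1), (1,2), (2,0), (2,1), (2,2).
The remaining L cells, each justified by listing all of its moves:
(0,6): →(0,3)(W) only, which is W, so L
(1,6): →(1,3)(W) only, which is W, so L
(2,6): →(2,3)(W) only, which is W, so L
(3,3): →(0,3)(W), (3,0)(W) — all W, so L
(3,4): →(0,4)(W), (3,1)(W) — all W, so L
(3,5): →(0,5)(W), (3,2)(W) — all W, so L
(4,3): →(1,3)(W), (0,3)(W), (4,0)(W) — all W, so L
(4,4): →(1,4)(W), (0,4)(W), (4,1)(W) — all W, so L
(4,5): →(1,5)(W), (0,5)(W), (4,2)(W) — all W, so L
Every other cell has at least one move into one of the L cells above, so it is W.
From (4,6) the player to move can move to (1,6), reaching an L position.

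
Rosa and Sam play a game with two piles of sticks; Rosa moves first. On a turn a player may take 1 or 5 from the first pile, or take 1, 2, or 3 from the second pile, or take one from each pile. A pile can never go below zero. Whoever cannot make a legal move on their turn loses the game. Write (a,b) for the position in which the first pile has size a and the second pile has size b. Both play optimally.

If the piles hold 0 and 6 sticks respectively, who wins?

Rosa wins.

Positions with no move are L. A position that does have a move is losing for the player to move precisely when every available move leads to a winning position for the opponent. Fill in the labels:
No move ever increases a pile, so every position that can arise here has a ≤ 0 and b ≤ 6; it is enough to label the cells with 0 ≤ a ≤ 0 and 0 ≤ b ≤ 6.
Every move lowers a or b (never raises either), so fill the grid row by row in increasing a, and left to right within a row: each cell's successors are then already labelled.
      b=0  b=1  b=2  b=3  b=4  b=5  b=6
a=0:    L    W    W    W    L    W    W
Cells with no legal move (terminal, hence L): (0,0).
The remaining L cells, each justified by listing all of its moves:
(0,4): only reaches (0,3)(W), (0,2)(W), (0,1)(W), all W → L
Every other cell has at least one move into one of the L cells above, so it is W.
From (0,6) Rosa can move to (0,4), reaching an L position.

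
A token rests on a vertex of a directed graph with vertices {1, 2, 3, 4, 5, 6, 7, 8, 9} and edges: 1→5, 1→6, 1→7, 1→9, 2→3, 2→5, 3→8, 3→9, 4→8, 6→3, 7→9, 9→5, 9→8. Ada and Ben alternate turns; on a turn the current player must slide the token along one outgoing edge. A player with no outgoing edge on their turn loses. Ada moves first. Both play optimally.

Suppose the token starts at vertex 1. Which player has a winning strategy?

Ada wins.

Work bottom-up. With no move the player to move loses. Otherwise the position is W if at least one move leads to an L position for the opponent, and L if every move leads to a W.
Every edge goes from a vertex to one that appears earlier in the order 5, 8, 9, 3, 2, 4, 7, 6, 1, so processing vertices in that order labels each vertex after all of its successors.
5: no outgoing edge → L
8: no outgoing edge → L
9: W (go to 8, an L position)
3: W (go to 8, an L position)
2: W (go to 5, an L position)
4: W (go to 8, an L position)
7: L (sole option 9(W) is W)
6: L (sole option 3(W) is W)
1: W (go to 6, an L position)
From 1 Ada can move to 6, reaching an L position.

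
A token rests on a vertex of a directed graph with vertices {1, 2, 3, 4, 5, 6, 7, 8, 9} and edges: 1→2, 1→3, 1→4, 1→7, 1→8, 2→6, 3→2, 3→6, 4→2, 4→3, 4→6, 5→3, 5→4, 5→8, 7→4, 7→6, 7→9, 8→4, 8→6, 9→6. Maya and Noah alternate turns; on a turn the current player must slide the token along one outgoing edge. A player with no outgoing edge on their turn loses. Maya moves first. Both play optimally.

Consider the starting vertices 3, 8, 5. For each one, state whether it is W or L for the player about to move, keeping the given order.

3: W, 8: W, 5: L

Positions with no move are L. A position that does have a move is losing for the player to move precisely when every available move leads to a winning position for the opponent. Fill in the labels:
Every edge goes from a vertex to one that appears earlier in the order 6, 2, 3, 4, 9, 7, 8, 1, 5, so processing vertices in that order labels each vertex after all of its successors.
6: no outgoing edge → L
2: reaches L-position 6 → W
3: reaches L-position 6 → W
4: reaches L-position 6 → W
9: reaches L-position 6 → W
7: reaches L-position 6 → W
8: reaches L-position 6 → W
1: only reaches 8(W), 7(W), 4(W), 3(W), 2(W), all W → L
5: only reaches 8(W), 4(W), 3(W), all W → L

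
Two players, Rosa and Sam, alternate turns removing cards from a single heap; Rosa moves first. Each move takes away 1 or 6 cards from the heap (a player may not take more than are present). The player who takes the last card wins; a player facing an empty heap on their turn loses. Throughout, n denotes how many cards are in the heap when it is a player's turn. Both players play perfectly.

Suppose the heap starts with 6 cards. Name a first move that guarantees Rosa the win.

Remove 6, leaving 0.

Classify positions by backward induction: terminal positions (no move available) are L. From any other position, the mover wins iff some move reaches an L.
n=0: no move → L
n=1: reaches L-position 0 → W
n=2: only reaches 1(W), which is W → L
n=3: reaches L-position 2 → W
n=4: only reaches 3(W), which is W → L
n=5: reaches L-position 4 → W
n=6: reaches L-position 0 → W
From 6, the L positions reachable in one move are: 0.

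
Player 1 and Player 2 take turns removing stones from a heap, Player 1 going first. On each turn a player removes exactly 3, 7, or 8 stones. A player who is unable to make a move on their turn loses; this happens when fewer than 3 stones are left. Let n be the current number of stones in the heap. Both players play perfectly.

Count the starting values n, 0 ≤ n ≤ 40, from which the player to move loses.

Classify positions by backward induction: terminal positions (no move available) are L. From any other position, the mover wins iff some move reaches an L.
n=0: no move → L
n=1: no move → L
n=2: no move → L
n=3: can move to 0, which is L ⇒ W
n=4: can move to 1, which is L ⇒ W
n=5: can move to 2, which is L ⇒ W
n=6: the only move is to 3(W), a W ⇒ L
n=7: can move to 0, which is L ⇒ W
n=8: can move to 1, which is L ⇒ W
n=9: can move to 6, which is L ⇒ W
n=10: can move to 2, which is L ⇒ W
n=11: moves to 8(W), 4(W), 3(W); every one is W ⇒ L
n=12: moves to 9(W), 5(W), 4(W); every one is W ⇒ L
n=13: can move to 6, which is L ⇒ W
n=14: can move to 11, which is L ⇒ W
n=15: can move to 12, which is L ⇒ W
n=16: moves to 13(W), 9(W), 8(W); every one is W ⇒ L
n=17: moves to 14(W), 10(W), 9(W); every one is W ⇒ L
n=18: can move to 11, which is L ⇒ W
n=19: can move to 16, which is L ⇒ W
n=20: can move to 17, which is L ⇒ W
n=21: moves to 18(W), 14(W), 13(W); every one is W ⇒ L
n=22: moves to 19(W), 15(W), 14(W); every one is W ⇒ L
n=23: can move to 16, which is L ⇒ W
n=24: can move to 21, which is L ⇒ W
n=25: can move to 22, which is L ⇒ W
n=26: moves to 23(W), 19(W), 18(W); every one is W ⇒ L
n=27: moves to 24(W), 20(W), 19(W); every one is W ⇒ L
n=28: can move to 21, which is L ⇒ W
n=29: can move to 26, which is L ⇒ W
n=30: can move to 27, which is L ⇒ W
n=31: moves to 28(W), 24(W), 23(W); every one is W ⇒ L
n=32: moves to 29(W), 25(W), 24(W); every one is W ⇒ L
n=33: can move to 26, which is L ⇒ W
n=34: can move to 31, which is L ⇒ W
n=35: can move to 32, which is L ⇒ W
n=36: moves to 33(W), 29(W), 28(W); every one is W ⇒ L
n=37: moves to 34(W), 30(W), 29(W); every one is W ⇒ L
n=38: can move to 31, which is L ⇒ W
n=39: can move to 36, which is L ⇒ W
n=40: can move to 37, which is L ⇒ W
L entries with 0 ≤ n ≤ 40: n = 0, 1, 2, 6, 11, 12, 16, 17, 21, 22, 26, 27, 31, 32, 36, 37; that makes 16.

16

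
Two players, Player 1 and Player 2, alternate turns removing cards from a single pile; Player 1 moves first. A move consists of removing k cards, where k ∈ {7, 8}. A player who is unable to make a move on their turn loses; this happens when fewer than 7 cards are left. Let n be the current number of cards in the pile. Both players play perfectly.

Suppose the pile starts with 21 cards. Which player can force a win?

Build the W/L table. Terminal = L. A non-terminal position is W if it has a move to some L; otherwise it is L.
n=0: no move → L
n=1: no move → L
n=2: no move → L
n=3: no move → L
n=4: no move → L
n=5: no move → L
n=6: no move → L
n=7: reaches L-position 0 → W
n=8: reaches L-position 1 → W
n=9: reaches L-position 2 → W
n=10: reaches L-position 3 → W
n=11: reaches L-position 4 → W
n=12: reaches L-position 5 → W
n=13: reaches L-position 6 → W
n=14: reaches L-position 6 → W
n=15: only reaches 8(W), 7(W), all W → L
n=16: only reaches 9(W), 8(W), all W → L
n=17: only reaches 10(W), 9(W), all W → L
n=18: only reaches 11(W), 10(W), all W → L
n=19: only reaches 12(W), 11(W), all W → L
n=20: only reaches 13(W), 12(W), all W → L
n=21: only reaches 14(W), 13(W), all W → L
The starting position 21 is L: whatever Player 1 does, the opponent receives a W position.

Player 2 wins.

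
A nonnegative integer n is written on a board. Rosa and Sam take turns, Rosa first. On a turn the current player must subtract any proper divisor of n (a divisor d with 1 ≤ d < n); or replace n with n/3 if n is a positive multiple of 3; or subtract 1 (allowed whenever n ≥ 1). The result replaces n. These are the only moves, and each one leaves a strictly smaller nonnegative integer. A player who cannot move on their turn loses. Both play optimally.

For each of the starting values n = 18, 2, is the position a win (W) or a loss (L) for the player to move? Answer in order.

18: W, 2: L

Work bottom-up. With no move the player to move loses. Otherwise the position is W if at least one move leads to an L position for the opponent, and L if every move leads to a W.
n=0: no move → L
n=1: W (go to 0, an L position)
n=2: L (sole option 1(W) is W)
n=3: W (go to 2, an L position)
n=4: W (go to 2, an L position)
n=5: L (sole option 4(W) is W)
n=6: W (go to 2, an L position)
n=7: L (sole option 6(W) is W)
n=8: W (go to 7, an L position)
n=9: L (options 3(W), 6(W), 8(W) are all W)
n=10: W (go to 5, an L position)
n=11: L (sole option 10(W) is W)
n=12: W (go to 9, an L position)
n=13: L (sole option 12(W) is W)
n=14: W (go to 7, an L position)
n=15: W (go to 5, an L position)
n=16: L (options 8(W), 12(W), 14(W), 15(W) are all W)
n=17: W (go to 16, an L position)
n=18: W (go to 9, an L position)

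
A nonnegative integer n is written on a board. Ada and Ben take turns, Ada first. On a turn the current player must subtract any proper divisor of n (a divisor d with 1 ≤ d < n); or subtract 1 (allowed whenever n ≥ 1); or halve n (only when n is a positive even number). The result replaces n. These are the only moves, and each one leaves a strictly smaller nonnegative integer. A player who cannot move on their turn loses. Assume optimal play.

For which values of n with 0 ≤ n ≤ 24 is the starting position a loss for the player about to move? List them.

Compute win/loss labels from the base case upward. A position with no move is L. Any other position is W if it can reach an L in one move, else L.
n=0: no move → L
n=1: reaches L-position 0 → W
n=2: only reaches 1(W), which is W → L
n=3: reaches L-position 2 → W
n=4: reaches L-position 2 → W
n=5: only reaches 4(W), which is W → L
n=6: reaches L-position 5 → W
n=7: only reaches 6(W), which is W → L
n=8: reaches L-position 7 → W
n=9: only reaches 6(W), 8(W), all W → L
n=10: reaches L-position 5 → W
n=11: only reaches 10(W), which is W → L
n=12: reaches L-position 9 → W
n=13: only reaches 12(W), which is W → L
n=14: reaches L-position 7 → W
n=15: only reaches 10(W), 12(W), 14(W), all W → L
n=16: reaches L-position 15 → W
n=17: only reaches 16(W), which is W → L
n=18: reaches L-position 9 → W
n=19: only reaches 18(W), which is W → L
n=20: reaches L-position 15 → W
n=21: only reaches 14(W), 18(W), 20(W), all W → L
n=22: reaches L-position 11 → W
n=23: only reaches 22(W), which is W → L
n=24: reaches L-position 21 → W
The losing starting values of n are exactly the entries labelled L in this table (12 of them).

0, 2, 5, 7, 9, 11, 13, 15, 17, 19, 21, 23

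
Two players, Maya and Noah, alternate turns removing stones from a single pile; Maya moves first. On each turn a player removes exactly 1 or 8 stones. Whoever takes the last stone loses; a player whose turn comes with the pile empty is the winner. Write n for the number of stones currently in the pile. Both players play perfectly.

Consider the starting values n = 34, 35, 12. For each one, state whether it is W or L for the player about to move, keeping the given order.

Use the standard recursion: the mover wins at a terminal position; elsewhere, the mover wins exactly when some move hands the opponent an L position.
n=0: no move; the opponent has just taken the last stone and therefore loses → W
n=1: L (sole option 0(W) is W)
n=2: W (go to 1, an L position)
n=3: L (sole option 2(W) is W)
n=4: W (go to 3, an L position)
n=5: L (sole option 4(W) is W)
n=6: W (go to 5, an L position)
n=7: L (sole option 6(W) is W)
n=8: W (go to 7, an L position)
n=9: W (go to 1, an L position)
n=10: L (options 9(W), 2(W) are all W)
n=11: W (go to 10, an L position)
n=12: L (options 11(W), 4(W) are all W)
n=13: W (go to 12, an L position)
n=14: L (options 13(W), 6(W) are all W)
n=15: W (go to 14, an L position)
n=16: L (options 15(W), 8(W) are all W)
n=17: W (go to 16, an L position)
n=18: W (go to 10, an L position)
n=19: L (options 18(W), 11(W) are all W)
n=20: W (go to 19, an L position)
n=21: L (options 20(W), 13(W) are all W)
n=22: W (go to 21, an L position)
n=23: L (options 22(W), 15(W) are all W)
n=24: W (go to 23, an L position)
n=25: L (options 24(W), 17(W) are all W)
n=26: W (go to 25, an L position)
n=27: W (go to 19, an L position)
n=28: L (options 27(W), 20(W) are all W)
n=29: W (go to 28, an L position)
n=30: L (options 29(W), 22(W) are all W)
n=31: W (go to 30, an L position)
n=32: L (options 31(W), 24(W) are all W)
n=33: W (go to 32, an L position)
n=34: L (options 33(W), 26(W) are all W)
n=35: W (go to 34, an L position)

34: L, 35: W, 12: L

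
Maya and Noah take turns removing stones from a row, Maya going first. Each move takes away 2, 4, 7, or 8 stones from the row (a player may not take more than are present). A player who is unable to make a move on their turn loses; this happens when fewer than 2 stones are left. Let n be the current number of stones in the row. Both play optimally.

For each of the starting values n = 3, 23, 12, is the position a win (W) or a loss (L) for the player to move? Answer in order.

3: W, 23: L, 12: L

Build the W/L table. Terminal = L. A non-terminal position is W if it has a move to some L; otherwise it is L.
n=0: no move → L
n=1: no move → L
n=2: →0(L), so W
n=3: →1(L), so W
n=4: →0(L), so W
n=5: →1(L), so W
n=6: →4(W), 2(W) — all W, so L
n=7: →0(L), so W
n=8: →6(L), so W
n=9: →1(L), so W
n=10: →6(L), so W
n=11: →9(W), 7(W), 4(W), 3(W) — all W, so L
n=12: →10(W), 8(W), 5(W), 4(W) — all W, so L
n=13: →11(L), so W
n=14: →12(L), so W
n=15: →11(L), so W
n=16: →12(L), so W
n=17: →15(W), 13(W), 10(W), 9(W) — all W, so L
n=18: →11(L), so W
n=19: →17(L), so W
n=20: →12(L), so W
n=21: →17(L), so W
n=22: →20(W), 18(W), 15(W), 14(W) — all W, so L
n=23: →21(W), 19(W), 16(W), 15(W) — all W, so L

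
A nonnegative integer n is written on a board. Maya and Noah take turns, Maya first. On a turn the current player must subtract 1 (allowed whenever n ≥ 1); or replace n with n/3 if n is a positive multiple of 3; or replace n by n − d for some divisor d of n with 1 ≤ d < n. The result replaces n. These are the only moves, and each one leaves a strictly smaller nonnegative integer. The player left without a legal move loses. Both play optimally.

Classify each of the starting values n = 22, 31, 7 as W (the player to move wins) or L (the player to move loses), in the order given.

Use the standard recursion: the mover loses at a terminal position; elsewhere, the mover wins exactly when some move hands the opponent an L position.
n=0: no move → L
n=1: W (go to 0, an L position)
n=2: L (sole option 1(W) is W)
n=3: W (go to 2, an L position)
n=4: W (go to 2, an L position)
n=5: L (sole option 4(W) is W)
n=6: W (go to 2, an L position)
n=7: L (sole option 6(W) is W)
n=8: W (go to 7, an L position)
n=9: L (options 3(W), 6(W), 8(W) are all W)
n=10: W (go to 5, an L position)
n=11: L (sole option 10(W) is W)
n=12: W (go to 9, an L position)
n=13: L (sole option 12(W) is W)
n=14: W (go to 7, an L position)
n=15: W (go to 5, an L position)
n=16: L (options 8(W), 12(W), 14(W), 15(W) are all W)
n=17: W (go to 16, an L position)
n=18: W (go to 9, an L position)
n=19: L (sole option 18(W) is W)
n=20: W (go to 16, an L position)
n=21: W (go to 7, an L position)
n=22: W (go to 11, an L position)
n=23: L (sole option 22(W) is W)
n=24: W (go to 16, an L position)
n=25: L (options 20(W), 24(W) are all W)
n=26: W (go to 13, an L position)
n=27: W (go to 9, an L position)
n=28: L (options 14(W), 21(W), 24(W), 26(W), 27(W) are all W)
n=29: W (go to 28, an L position)
n=30: W (go to 25, an L position)
n=31: L (sole option 30(W) is W)

22: W, 31: L, 7: L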